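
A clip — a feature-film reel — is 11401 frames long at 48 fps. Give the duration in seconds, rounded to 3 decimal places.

Running time = 11401 × 1/48 = 11401/48 s ≈ 237.521 s.

237.521 seconds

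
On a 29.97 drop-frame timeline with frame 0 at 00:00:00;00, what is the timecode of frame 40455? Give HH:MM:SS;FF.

Each 10-minute DF block holds 10 × 60 × 30 − 9 × 2 = 17982 frames. 40455 ÷ 17982 → 2 full blocks, remainder 4491.
Within the partial block the first minute is 1800 frames and each further minute 1798, so 2 further minute boundaries passed. Total skipped labels = 18 × 2 + 2 × 2 = 40.
Non-drop label index = 40455 + 40 = 40495; at 30 labels/s that is 00:22:29:25, i.e. DF 00:22:29;25.

00:22:29;25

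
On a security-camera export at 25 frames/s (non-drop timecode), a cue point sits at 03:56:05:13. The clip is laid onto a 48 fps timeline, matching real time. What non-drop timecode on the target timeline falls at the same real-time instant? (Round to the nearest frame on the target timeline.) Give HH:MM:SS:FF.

Source frame index: (3×3600 + 56×60 + 5) × 25 + 13 = 354138.
Real time: 354138 / (25) = 354138/25 s.
Target frame: (354138/25) × (48) = 16998624/25 ≈ 679944.960 → 679945.
At 48 labels/s: frame 679945 → 03:56:05:25.

03:56:05:25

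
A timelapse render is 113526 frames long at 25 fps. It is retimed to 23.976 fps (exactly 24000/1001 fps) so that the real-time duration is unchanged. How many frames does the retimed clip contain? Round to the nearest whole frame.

108876 frames

Frames at target rate = 113526 × (24000/1001) / (25) = 15569280/143 ≈ 108876.084.
Nearest whole frame: 108876.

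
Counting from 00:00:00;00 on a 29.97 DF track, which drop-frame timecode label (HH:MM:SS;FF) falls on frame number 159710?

Ten DF minutes hold 17982 frames, so frame 159710 lies in block 8 (frames 143856–161837) with 15854 frames into that block.
The block's first minute is 1800 frames and the rest 1798 each; 15854 frames reaches minute 8, so 8 × 18 + 8 × 2 = 160 labels have been skipped so far.
Adding those back, label number 159710 + 160 = 159870 at 30 labels/s is 5329 s + 0 f = 1 h 28 min 49 s frame 0, i.e. 01:28:49;00.

01:28:49;00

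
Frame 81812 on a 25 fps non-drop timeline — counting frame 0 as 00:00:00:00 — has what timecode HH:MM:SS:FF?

81812 ÷ 25 = 3272 full seconds, remainder 12 frames.
3272 s = 0 h 54 min 32 s.
Timecode: 00:54:32:12.

00:54:32:12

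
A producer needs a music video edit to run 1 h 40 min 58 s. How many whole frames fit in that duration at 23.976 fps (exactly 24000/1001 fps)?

145246 frames

1 h 40 min 58 s = 6058 s.
Frames = 6058 × 24000/1001 = 11184000/77 ≈ 145246.7532.
Complete frames: 145246.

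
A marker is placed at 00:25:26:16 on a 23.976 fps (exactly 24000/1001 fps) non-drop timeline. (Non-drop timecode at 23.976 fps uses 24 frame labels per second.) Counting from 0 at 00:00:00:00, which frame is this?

frame 36640

Total seconds to the label: (0 × 3600 + 25 × 60 + 26) = 1526.
Frame index = 1526 × 24 + 16 = 36640.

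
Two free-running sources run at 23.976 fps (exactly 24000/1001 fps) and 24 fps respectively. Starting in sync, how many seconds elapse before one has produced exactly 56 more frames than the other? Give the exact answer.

7007/3 seconds

The gap grows by |24 − 24000/1001| = 24/1001 frames per second.
Time for a 56-frame gap: 56 ÷ (24/1001) = 7007/3 s.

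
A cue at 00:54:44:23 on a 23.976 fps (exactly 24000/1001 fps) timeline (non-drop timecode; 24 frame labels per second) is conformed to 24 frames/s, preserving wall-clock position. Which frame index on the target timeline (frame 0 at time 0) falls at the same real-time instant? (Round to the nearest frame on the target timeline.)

Source frame index: (0×3600 + 54×60 + 44) × 24 + 23 = 78839.
Real time: 78839 / (24000/1001) = 78917839/24000 s.
Target frame: (78917839/24000) × (24) = 78917839/1000 ≈ 78917.839 → 78918.

frame 78918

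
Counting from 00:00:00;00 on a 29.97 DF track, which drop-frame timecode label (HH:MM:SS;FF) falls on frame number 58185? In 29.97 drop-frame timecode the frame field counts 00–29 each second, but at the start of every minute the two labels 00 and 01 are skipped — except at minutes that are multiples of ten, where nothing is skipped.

Each 10-minute DF block holds 10 × 60 × 30 − 9 × 2 = 17982 frames. 58185 ÷ 17982 → 3 full blocks, remainder 4239.
Within the partial block the first minute is 1800 frames and each further minute 1798, so 2 further minute boundaries passed. Total skipped labels = 18 × 3 + 2 × 2 = 58.
Non-drop label index = 58185 + 58 = 58243; at 30 labels/s that is 00:32:21:13, i.e. DF 00:32:21;13.

00:32:21;13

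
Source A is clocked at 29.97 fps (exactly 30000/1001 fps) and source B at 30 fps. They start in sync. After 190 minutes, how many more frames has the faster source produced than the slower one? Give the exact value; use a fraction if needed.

190 min = 11400 s.
A emits 30000/1001 × 11400 = 342000000/1001 frames; B emits 30 × 11400 = 342000.
Difference = 342000/1001 frames (≈ 341.6583); B is ahead of A.

342000/1001 frames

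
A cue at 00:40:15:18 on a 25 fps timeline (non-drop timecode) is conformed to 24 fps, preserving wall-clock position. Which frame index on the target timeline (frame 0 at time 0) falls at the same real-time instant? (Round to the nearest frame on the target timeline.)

Source frame index: (0×3600 + 40×60 + 15) × 25 + 18 = 60393.
Real time: 60393 / (25) = 60393/25 s.
Target frame: (60393/25) × (24) = 1449432/25 ≈ 57977.280 → 57977.

frame 57977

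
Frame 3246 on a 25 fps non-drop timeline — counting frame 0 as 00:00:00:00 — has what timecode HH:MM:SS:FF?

00:02:09:21

3246 ÷ 25 = 129 full seconds, remainder 21 frames.
129 s = 0 h 2 min 9 s.
Timecode: 00:02:09:21.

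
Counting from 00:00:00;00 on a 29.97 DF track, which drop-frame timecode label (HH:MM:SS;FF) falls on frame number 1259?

Each 10-minute DF block holds 10 × 60 × 30 − 9 × 2 = 17982 frames. 1259 ÷ 17982 → 0 full blocks, remainder 1259.
Within the partial block the first minute is 1800 frames and each further minute 1798, so 0 further minute boundaries passed. Total skipped labels = 18 × 0 + 2 × 0 = 0.
Non-drop label index = 1259 + 0 = 1259; at 30 labels/s that is 00:00:41:29, i.e. DF 00:00:41;29.

00:00:41;29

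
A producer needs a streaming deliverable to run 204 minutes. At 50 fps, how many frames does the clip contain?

204 min = 12240 s.
Frames = 12240 × 50 = 612000.

612000 frames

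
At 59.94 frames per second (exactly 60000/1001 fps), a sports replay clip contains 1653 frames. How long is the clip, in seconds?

27.57755 seconds

Running time = 1653 / (60000/1001) = 27.57755 s.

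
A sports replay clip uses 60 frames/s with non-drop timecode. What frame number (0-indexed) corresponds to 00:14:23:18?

Total seconds to the label: (0 × 3600 + 14 × 60 + 23) = 863.
Frame index = 863 × 60 + 18 = 51798.

51798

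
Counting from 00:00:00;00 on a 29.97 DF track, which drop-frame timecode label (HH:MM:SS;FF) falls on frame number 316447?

Each 10-minute DF block holds 10 × 60 × 30 − 9 × 2 = 17982 frames. 316447 ÷ 17982 → 17 full blocks, remainder 10753.
Within the partial block the first minute is 1800 frames and each further minute 1798, so 5 further minute boundaries passed. Total skipped labels = 18 × 17 + 2 × 5 = 316.
Non-drop label index = 316447 + 316 = 316763; at 30 labels/s that is 02:55:58:23, i.e. DF 02:55:58;23.

02:55:58;23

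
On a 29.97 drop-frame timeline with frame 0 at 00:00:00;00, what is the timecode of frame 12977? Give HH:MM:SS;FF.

Ten DF minutes hold 17982 frames, so frame 12977 lies in block 0 (frames 0–17981) with 12977 frames into that block.
The block's first minute is 1800 frames and the rest 1798 each; 12977 frames reaches minute 7, so 0 × 18 + 7 × 2 = 14 labels have been skipped so far.
Adding those back, label number 12977 + 14 = 12991 at 30 labels/s is 433 s + 1 f = 0 h 7 min 13 s frame 1, i.e. 00:07:13;01.

00:07:13;01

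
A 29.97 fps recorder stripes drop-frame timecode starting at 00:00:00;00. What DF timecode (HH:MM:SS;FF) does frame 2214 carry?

00:01:13;26

Ten DF minutes hold 17982 frames, so frame 2214 lies in block 0 (frames 0–17981) with 2214 frames into that block.
The block's first minute is 1800 frames and the rest 1798 each; 2214 frames reaches minute 1, so 0 × 18 + 1 × 2 = 2 labels have been skipped so far.
Adding those back, label number 2214 + 2 = 2216 at 30 labels/s is 73 s + 26 f = 0 h 1 min 13 s frame 26, i.e. 00:01:13;26.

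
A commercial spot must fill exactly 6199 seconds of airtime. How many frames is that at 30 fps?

Frames = 6199 × 30 = 185970.

185970 frames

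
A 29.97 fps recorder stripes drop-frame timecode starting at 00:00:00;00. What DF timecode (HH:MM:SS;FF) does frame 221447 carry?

02:03:08;29

Each 10-minute DF block holds 10 × 60 × 30 − 9 × 2 = 17982 frames. 221447 ÷ 17982 → 12 full blocks, remainder 5663.
Within the partial block the first minute is 1800 frames and each further minute 1798, so 3 further minute boundaries passed. Total skipped labels = 18 × 12 + 2 × 3 = 222.
Non-drop label index = 221447 + 222 = 221669; at 30 labels/s that is 02:03:08:29, i.e. DF 02:03:08;29.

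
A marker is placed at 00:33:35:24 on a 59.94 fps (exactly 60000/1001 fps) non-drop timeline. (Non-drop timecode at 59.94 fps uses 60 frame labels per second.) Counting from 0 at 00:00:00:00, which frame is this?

Total seconds to the label: (0 × 3600 + 33 × 60 + 35) = 2015.
Frame index = 2015 × 60 + 24 = 120924.

frame 120924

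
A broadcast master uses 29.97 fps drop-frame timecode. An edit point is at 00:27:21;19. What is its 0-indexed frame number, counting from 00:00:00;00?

Complete 10-minute blocks: 2, each 17982 frames → 35964.
Remaining 7 whole minutes in the current block: 1800 + 6 × 1798 = 12588 frames.
Within the current minute: 21 × 30 + 19 − 2 = 647 (labels ;00/;01 skipped at this minute). Total = 35964 + 12588 + 647 = 49199.

49199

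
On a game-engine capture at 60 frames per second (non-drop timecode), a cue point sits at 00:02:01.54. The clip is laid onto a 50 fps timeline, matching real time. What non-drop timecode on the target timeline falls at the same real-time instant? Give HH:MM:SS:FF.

00:02:01:45

Source frame index: (0×3600 + 2×60 + 1) × 60 + 54 = 7314.
Real time: 7314 / (60) = 1219/10 s.
Target frame: (1219/10) × (50) = 6095.
At 50 labels/s: frame 6095 → 00:02:01:45.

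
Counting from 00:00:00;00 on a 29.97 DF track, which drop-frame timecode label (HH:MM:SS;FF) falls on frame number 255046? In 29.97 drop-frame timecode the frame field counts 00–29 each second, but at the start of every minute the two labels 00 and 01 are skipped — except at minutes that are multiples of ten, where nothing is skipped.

02:21:50;00

Each 10-minute DF block holds 10 × 60 × 30 − 9 × 2 = 17982 frames. 255046 ÷ 17982 → 14 full blocks, remainder 3298.
Within the partial block the first minute is 1800 frames and each further minute 1798, so 1 further minute boundary passed. Total skipped labels = 18 × 14 + 2 × 1 = 254.
Non-drop label index = 255046 + 254 = 255300; at 30 labels/s that is 02:21:50:00, i.e. DF 02:21:50;00.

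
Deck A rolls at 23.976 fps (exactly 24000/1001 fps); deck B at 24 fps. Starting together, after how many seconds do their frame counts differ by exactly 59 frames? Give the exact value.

The gap grows by |24 − 24000/1001| = 24/1001 frames per second.
Time for a 59-frame gap: 59 ÷ (24/1001) = 59059/24 s.

59059/24 seconds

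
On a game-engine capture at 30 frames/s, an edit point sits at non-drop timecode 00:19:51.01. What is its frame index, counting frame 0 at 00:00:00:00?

Total seconds to the label: (0 × 3600 + 19 × 60 + 51) = 1191.
Frame index = 1191 × 30 + 1 = 35731.

frame 35731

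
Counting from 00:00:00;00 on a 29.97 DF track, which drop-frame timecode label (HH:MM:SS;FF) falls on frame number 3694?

00:02:03;08

Each 10-minute DF block holds 10 × 60 × 30 − 9 × 2 = 17982 frames. 3694 ÷ 17982 → 0 full blocks, remainder 3694.
Within the partial block the first minute is 1800 frames and each further minute 1798, so 2 further minute boundaries passed. Total skipped labels = 18 × 0 + 2 × 2 = 4.
Non-drop label index = 3694 + 4 = 3698; at 30 labels/s that is 00:02:03:08, i.e. DF 00:02:03;08.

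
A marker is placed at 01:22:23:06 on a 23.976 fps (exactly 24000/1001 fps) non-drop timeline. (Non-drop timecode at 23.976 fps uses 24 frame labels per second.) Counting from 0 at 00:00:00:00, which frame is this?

Total seconds to the label: (1 × 3600 + 22 × 60 + 23) = 4943.
Frame index = 4943 × 24 + 6 = 118638.

118638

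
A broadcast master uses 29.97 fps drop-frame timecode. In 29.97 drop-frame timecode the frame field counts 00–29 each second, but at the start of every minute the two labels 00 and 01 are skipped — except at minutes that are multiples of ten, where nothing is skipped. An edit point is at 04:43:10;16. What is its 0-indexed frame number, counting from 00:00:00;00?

As if non-drop at 30 labels/s: (4 × 3600 + 43 × 60 + 10) × 30 + 16 = 509716.
Minute boundaries passed: 283; those not divisible by 10: 283 − 28 = 255; dropped labels = 2 × 255 = 510.
Actual frame index = 509716 − 510 = 509206.

509206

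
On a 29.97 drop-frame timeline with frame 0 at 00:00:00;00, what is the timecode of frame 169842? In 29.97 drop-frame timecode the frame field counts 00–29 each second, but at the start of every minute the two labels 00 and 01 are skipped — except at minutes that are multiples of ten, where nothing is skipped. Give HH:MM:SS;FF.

Ten DF minutes hold 17982 frames, so frame 169842 lies in block 9 (frames 161838–179819) with 8004 frames into that block.
The block's first minute is 1800 frames and the rest 1798 each; 8004 frames reaches minute 4, so 9 × 18 + 4 × 2 = 170 labels have been skipped so far.
Adding those back, label number 169842 + 170 = 170012 at 30 labels/s is 5667 s + 2 f = 1 h 34 min 27 s frame 2, i.e. 01:34:27;02.

01:34:27;02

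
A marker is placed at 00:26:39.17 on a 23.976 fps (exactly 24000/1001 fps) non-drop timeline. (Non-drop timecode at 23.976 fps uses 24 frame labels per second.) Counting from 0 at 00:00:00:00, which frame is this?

38393

Total seconds to the label: (0 × 3600 + 26 × 60 + 39) = 1599.
Frame index = 1599 × 24 + 17 = 38393.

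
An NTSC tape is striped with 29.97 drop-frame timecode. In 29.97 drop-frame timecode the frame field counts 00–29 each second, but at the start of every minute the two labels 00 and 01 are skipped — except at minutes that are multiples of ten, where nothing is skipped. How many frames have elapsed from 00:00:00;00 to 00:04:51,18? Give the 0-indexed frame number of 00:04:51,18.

Complete 10-minute blocks: 0, each 17982 frames → 0.
Remaining 4 whole minutes in the current block: 1800 + 3 × 1798 = 7194 frames.
Within the current minute: 51 × 30 + 18 − 2 = 1546 (labels ;00/;01 skipped at this minute). Total = 0 + 7194 + 1546 = 8740.

8740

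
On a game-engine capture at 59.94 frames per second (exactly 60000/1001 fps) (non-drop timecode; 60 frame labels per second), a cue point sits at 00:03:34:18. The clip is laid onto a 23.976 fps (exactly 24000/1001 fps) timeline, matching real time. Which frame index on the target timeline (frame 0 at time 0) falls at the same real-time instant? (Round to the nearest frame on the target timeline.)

Source frame index: (0×3600 + 3×60 + 34) × 60 + 18 = 12858.
Real time: 12858 / (60000/1001) = 2145143/10000 s.
Target frame: (2145143/10000) × (24000/1001) = 25716/5 ≈ 5143.200 → 5143.

frame 5143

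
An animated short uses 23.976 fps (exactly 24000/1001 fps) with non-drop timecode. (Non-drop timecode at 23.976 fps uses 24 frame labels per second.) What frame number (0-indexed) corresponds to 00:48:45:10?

frame 70210

Total seconds to the label: (0 × 3600 + 48 × 60 + 45) = 2925.
Frame index = 2925 × 24 + 10 = 70210.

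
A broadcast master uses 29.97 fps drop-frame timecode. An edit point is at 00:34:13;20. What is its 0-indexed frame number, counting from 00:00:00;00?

61548

Complete 10-minute blocks: 3, each 17982 frames → 53946.
Remaining 4 whole minutes in the current block: 1800 + 3 × 1798 = 7194 frames.
Within the current minute: 13 × 30 + 20 − 2 = 408 (labels ;00/;01 skipped at this minute). Total = 53946 + 7194 + 408 = 61548.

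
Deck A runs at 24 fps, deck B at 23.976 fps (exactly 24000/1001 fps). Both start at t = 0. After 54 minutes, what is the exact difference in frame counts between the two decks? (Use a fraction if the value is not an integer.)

54 min = 3240 s.
A emits 24 × 3240 = 77760 frames; B emits 24000/1001 × 3240 = 77760000/1001.
Difference = 77760/1001 frames (≈ 77.6823); B is behind A.

77760/1001 frames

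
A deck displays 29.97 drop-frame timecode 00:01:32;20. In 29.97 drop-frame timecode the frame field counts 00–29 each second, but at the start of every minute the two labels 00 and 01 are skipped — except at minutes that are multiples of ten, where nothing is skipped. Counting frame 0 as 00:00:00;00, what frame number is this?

Complete 10-minute blocks: 0, each 17982 frames → 0.
Remaining 1 whole minute in the current block: 1800 + 0 × 1798 = 1800 frames.
Within the current minute: 32 × 30 + 20 − 2 = 978 (labels ;00/;01 skipped at this minute). Total = 0 + 1800 + 978 = 2778.

2778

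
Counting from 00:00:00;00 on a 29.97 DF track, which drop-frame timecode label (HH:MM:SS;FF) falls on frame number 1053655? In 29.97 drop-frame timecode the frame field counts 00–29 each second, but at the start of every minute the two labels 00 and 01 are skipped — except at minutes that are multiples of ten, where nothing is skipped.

09:45:56;29

Each 10-minute DF block holds 10 × 60 × 30 − 9 × 2 = 17982 frames. 1053655 ÷ 17982 → 58 full blocks, remainder 10699.
Within the partial block the first minute is 1800 frames and each further minute 1798, so 5 further minute boundaries passed. Total skipped labels = 18 × 58 + 2 × 5 = 1054.
Non-drop label index = 1053655 + 1054 = 1054709; at 30 labels/s that is 09:45:56:29, i.e. DF 09:45:56;29.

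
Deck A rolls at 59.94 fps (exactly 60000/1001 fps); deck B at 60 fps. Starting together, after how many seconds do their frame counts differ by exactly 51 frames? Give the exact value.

850.85 seconds

The gap grows by |60 − 60000/1001| = 60/1001 frames per second.
Time for a 51-frame gap: 51 ÷ (60/1001) = 850.85 s.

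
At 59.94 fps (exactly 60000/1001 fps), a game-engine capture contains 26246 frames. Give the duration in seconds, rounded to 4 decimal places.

437.8708 seconds

Running time = 26246 × 1001/60000 = 13136123/30000 s ≈ 437.8708 s.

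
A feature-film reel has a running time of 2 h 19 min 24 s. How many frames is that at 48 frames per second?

2 h 19 min 24 s = 8364 s.
Frames = 8364 × 48 = 401472.

401472 frames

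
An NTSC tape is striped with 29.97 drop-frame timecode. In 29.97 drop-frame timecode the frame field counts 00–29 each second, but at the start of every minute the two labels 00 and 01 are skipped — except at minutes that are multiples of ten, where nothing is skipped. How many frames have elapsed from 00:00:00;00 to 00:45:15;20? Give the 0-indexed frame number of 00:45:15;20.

Complete 10-minute blocks: 4, each 17982 frames → 71928.
Remaining 5 whole minutes in the current block: 1800 + 4 × 1798 = 8992 frames.
Within the current minute: 15 × 30 + 20 − 2 = 468 (labels ;00/;01 skipped at this minute). Total = 71928 + 8992 + 468 = 81388.

81388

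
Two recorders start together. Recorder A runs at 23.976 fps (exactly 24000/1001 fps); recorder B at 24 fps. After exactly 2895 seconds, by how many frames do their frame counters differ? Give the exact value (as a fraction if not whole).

69480/1001 frames

A emits 24000/1001 × 2895 = 69480000/1001 frames; B emits 24 × 2895 = 69480.
Difference = 69480/1001 frames (≈ 69.4106); B is ahead of A.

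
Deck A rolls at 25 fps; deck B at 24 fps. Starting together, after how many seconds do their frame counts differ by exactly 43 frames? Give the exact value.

43 seconds

The gap grows by |24 − 25| = 1 frame per second.
Time for a 43-frame gap: 43 ÷ (1) = 43 s.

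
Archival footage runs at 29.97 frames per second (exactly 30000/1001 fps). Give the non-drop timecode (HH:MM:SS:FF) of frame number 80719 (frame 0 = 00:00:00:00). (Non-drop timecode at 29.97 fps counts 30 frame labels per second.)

00:44:50:19

80719 ÷ 30 = 2690 full seconds, remainder 19 frames.
2690 s = 0 h 44 min 50 s.
Timecode: 00:44:50:19.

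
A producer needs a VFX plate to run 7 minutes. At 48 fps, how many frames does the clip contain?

20160 frames

7 min = 420 s.
Frames = 420 × 48 = 20160.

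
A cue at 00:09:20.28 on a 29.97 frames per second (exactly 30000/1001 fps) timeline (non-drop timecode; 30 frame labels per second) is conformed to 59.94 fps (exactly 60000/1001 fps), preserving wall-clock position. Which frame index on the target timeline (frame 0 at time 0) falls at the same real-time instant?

frame 33656

Source frame index: (0×3600 + 9×60 + 20) × 30 + 28 = 16828.
Real time: 16828 / (30000/1001) = 4211207/7500 s.
Target frame: (4211207/7500) × (60000/1001) = 33656.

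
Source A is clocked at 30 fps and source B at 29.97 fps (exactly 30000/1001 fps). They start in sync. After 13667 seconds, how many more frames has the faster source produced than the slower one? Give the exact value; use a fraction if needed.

A emits 30 × 13667 = 410010 frames; B emits 30000/1001 × 13667 = 410010000/1001.
Difference = 410010/1001 frames (≈ 409.6004); B is behind A.

410010/1001 frames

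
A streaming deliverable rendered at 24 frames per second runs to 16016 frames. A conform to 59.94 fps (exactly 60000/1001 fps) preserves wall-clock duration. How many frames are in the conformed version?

Target frames = source frames × (target rate / source rate) = 16016 × (60000/1001)/(24) = 16016 × 2500/1001 = 40000.

40000 frames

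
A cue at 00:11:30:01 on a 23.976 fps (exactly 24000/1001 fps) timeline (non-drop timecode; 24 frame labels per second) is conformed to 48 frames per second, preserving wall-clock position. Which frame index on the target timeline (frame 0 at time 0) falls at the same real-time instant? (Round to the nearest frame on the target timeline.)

frame 33155

Source frame index: (0×3600 + 11×60 + 30) × 24 + 1 = 16561.
Real time: 16561 / (24000/1001) = 16577561/24000 s.
Target frame: (16577561/24000) × (48) = 16577561/500 ≈ 33155.122 → 33155.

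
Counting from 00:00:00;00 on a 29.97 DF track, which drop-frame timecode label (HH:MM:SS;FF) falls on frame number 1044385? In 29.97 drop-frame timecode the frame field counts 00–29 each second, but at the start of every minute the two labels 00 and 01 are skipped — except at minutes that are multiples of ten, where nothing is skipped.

09:40:47;19

Each 10-minute DF block holds 10 × 60 × 30 − 9 × 2 = 17982 frames. 1044385 ÷ 17982 → 58 full blocks, remainder 1429.
Within the partial block the first minute is 1800 frames and each further minute 1798, so 0 further minute boundaries passed. Total skipped labels = 18 × 58 + 2 × 0 = 1044.
Non-drop label index = 1044385 + 1044 = 1045429; at 30 labels/s that is 09:40:47:19, i.e. DF 09:40:47;19.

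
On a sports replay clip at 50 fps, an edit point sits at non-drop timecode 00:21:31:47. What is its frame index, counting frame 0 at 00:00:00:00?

Total seconds to the label: (0 × 3600 + 21 × 60 + 31) = 1291.
Frame index = 1291 × 50 + 47 = 64597.

frame 64597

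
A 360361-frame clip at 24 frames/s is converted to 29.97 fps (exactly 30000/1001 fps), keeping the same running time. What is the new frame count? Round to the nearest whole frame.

450001 frames

Frames at target rate = 360361 × (30000/1001) / (24) = 450451250/1001 ≈ 450001.249.
Nearest whole frame: 450001.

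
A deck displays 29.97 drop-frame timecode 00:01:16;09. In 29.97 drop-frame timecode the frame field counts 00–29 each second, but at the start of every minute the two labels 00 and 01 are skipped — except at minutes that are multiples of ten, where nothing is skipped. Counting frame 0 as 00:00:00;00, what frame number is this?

Complete 10-minute blocks: 0, each 17982 frames → 0.
Remaining 1 whole minute in the current block: 1800 + 0 × 1798 = 1800 frames.
Within the current minute: 16 × 30 + 9 − 2 = 487 (labels ;00/;01 skipped at this minute). Total = 0 + 1800 + 487 = 2287.

2287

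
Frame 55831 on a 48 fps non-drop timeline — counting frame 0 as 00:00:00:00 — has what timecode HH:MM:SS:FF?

55831 ÷ 48 = 1163 full seconds, remainder 7 frames.
1163 s = 0 h 19 min 23 s.
Timecode: 00:19:23:07.

00:19:23:07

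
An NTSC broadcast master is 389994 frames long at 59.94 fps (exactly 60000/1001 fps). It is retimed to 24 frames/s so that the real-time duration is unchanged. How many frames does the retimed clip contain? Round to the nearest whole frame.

Frames at target rate = 389994 × (24) / (60000/1001) = 195191997/1250 ≈ 156153.598.
Nearest whole frame: 156154.

156154 frames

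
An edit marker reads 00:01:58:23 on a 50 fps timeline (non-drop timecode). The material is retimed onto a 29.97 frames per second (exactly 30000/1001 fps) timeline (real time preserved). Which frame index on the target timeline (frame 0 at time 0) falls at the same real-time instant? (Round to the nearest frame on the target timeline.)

Source frame index: (0×3600 + 1×60 + 58) × 50 + 23 = 5923.
Real time: 5923 / (50) = 5923/50 s.
Target frame: (5923/50) × (30000/1001) = 3553800/1001 ≈ 3550.250 → 3550.

frame 3550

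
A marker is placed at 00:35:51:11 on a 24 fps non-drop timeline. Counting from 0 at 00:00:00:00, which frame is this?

Total seconds to the label: (0 × 3600 + 35 × 60 + 51) = 2151.
Frame index = 2151 × 24 + 11 = 51635.

51635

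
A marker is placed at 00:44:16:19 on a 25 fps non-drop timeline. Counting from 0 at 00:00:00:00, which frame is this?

Total seconds to the label: (0 × 3600 + 44 × 60 + 16) = 2656.
Frame index = 2656 × 25 + 19 = 66419.

66419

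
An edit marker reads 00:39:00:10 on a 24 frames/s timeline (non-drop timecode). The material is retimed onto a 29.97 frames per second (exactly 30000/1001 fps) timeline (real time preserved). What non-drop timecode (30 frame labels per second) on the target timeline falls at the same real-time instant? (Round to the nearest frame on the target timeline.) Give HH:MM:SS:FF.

Source frame index: (0×3600 + 39×60 + 0) × 24 + 10 = 56170.
Real time: 56170 / (24) = 28085/12 s.
Target frame: (28085/12) × (30000/1001) = 70212500/1001 ≈ 70142.358 → 70142.
At 30 labels/s: frame 70142 → 00:38:58:02.

00:38:58:02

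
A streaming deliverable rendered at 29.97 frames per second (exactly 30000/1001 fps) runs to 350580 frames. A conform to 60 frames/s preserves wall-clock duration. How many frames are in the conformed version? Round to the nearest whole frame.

Frames at target rate = 350580 × (60) / (30000/1001) = 17546529/25 ≈ 701861.160.
Nearest whole frame: 701861.

701861 frames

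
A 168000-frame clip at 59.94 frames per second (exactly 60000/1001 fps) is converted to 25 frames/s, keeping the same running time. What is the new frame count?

Target frames = source frames × (target rate / source rate) = 168000 × (25)/(60000/1001) = 168000 × 1001/2400 = 70070.

70070 frames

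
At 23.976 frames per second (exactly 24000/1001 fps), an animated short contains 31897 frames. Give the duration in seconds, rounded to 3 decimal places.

Running time = 31897 × 1001/24000 = 31928897/24000 s ≈ 1330.371 s.

1330.371 seconds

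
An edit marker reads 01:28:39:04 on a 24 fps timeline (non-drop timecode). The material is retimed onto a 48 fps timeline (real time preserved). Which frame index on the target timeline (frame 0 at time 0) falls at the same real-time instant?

frame 255320

Source frame index: (1×3600 + 28×60 + 39) × 24 + 4 = 127660.
Real time: 127660 / (24) = 31915/6 s.
Target frame: (31915/6) × (48) = 255320.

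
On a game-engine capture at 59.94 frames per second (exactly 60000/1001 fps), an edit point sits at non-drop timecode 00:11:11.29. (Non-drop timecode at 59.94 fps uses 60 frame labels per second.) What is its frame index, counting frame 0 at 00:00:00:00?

Total seconds to the label: (0 × 3600 + 11 × 60 + 11) = 671.
Frame index = 671 × 60 + 29 = 40289.

40289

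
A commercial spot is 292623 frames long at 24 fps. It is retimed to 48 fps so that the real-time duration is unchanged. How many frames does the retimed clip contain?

Target frames = source frames × (target rate / source rate) = 292623 × (48)/(24) = 292623 × 2 = 585246.

585246 frames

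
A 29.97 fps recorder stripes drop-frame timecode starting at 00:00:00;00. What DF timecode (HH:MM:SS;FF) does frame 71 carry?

00:00:02;11

Ten DF minutes hold 17982 frames, so frame 71 lies in block 0 (frames 0–17981) with 71 frames into that block.
The block's first minute is 1800 frames and the rest 1798 each; 71 frames reaches minute 0, so 0 × 18 + 0 × 2 = 0 labels have been skipped so far.
Adding those back, label number 71 + 0 = 71 at 30 labels/s is 2 s + 11 f = 0 h 0 min 2 s frame 11, i.e. 00:00:02;11.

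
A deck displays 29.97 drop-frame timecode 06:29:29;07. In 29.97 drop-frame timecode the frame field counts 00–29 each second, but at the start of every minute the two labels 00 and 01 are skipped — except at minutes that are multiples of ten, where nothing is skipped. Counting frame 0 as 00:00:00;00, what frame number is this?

As if non-drop at 30 labels/s: (6 × 3600 + 29 × 60 + 29) × 30 + 7 = 701077.
Minute boundaries passed: 389; those not divisible by 10: 389 − 38 = 351; dropped labels = 2 × 351 = 702.
Actual frame index = 701077 − 702 = 700375.

700375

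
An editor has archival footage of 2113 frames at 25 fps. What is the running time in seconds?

84.52 seconds

Running time = 2113 / (25) = 84.52 s.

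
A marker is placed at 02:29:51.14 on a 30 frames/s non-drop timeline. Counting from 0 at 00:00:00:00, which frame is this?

Total seconds to the label: (2 × 3600 + 29 × 60 + 51) = 8991.
Frame index = 8991 × 30 + 14 = 269744.

frame 269744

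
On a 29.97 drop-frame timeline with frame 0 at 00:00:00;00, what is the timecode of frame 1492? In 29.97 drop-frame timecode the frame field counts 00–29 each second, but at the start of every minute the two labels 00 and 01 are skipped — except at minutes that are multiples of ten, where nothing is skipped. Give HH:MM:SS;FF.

Ten DF minutes hold 17982 frames, so frame 1492 lies in block 0 (frames 0–17981) with 1492 frames into that block.
The block's first minute is 1800 frames and the rest 1798 each; 1492 frames reaches minute 0, so 0 × 18 + 0 × 2 = 0 labels have been skipped so far.
Adding those back, label number 1492 + 0 = 1492 at 30 labels/s is 49 s + 22 f = 0 h 0 min 49 s frame 22, i.e. 00:00:49;22.

00:00:49;22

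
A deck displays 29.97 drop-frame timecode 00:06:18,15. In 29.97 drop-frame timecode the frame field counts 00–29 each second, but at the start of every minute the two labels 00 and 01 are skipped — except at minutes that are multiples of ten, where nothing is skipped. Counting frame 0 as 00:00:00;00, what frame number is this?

11343

As if non-drop at 30 labels/s: (0 × 3600 + 6 × 60 + 18) × 30 + 15 = 11355.
Minute boundaries passed: 6; those not divisible by 10: 6 − 0 = 6; dropped labels = 2 × 6 = 12.
Actual frame index = 11355 − 12 = 11343.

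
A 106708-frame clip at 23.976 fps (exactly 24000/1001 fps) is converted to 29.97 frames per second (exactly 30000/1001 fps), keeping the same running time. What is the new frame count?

133385 frames

Target frames = source frames × (target rate / source rate) = 106708 × (30000/1001)/(24000/1001) = 106708 × 5/4 = 133385.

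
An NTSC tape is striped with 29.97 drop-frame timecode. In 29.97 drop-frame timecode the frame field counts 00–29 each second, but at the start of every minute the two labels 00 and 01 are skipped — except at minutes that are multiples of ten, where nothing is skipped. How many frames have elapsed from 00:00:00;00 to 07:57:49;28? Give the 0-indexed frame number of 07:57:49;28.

Complete 10-minute blocks: 47, each 17982 frames → 845154.
Remaining 7 whole minutes in the current block: 1800 + 6 × 1798 = 12588 frames.
Within the current minute: 49 × 30 + 28 − 2 = 1496 (labels ;00/;01 skipped at this minute). Total = 845154 + 12588 + 1496 = 859238.

859238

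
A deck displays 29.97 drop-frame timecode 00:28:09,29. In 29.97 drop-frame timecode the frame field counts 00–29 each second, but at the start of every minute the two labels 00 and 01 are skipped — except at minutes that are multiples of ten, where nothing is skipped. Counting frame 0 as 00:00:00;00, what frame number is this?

Complete 10-minute blocks: 2, each 17982 frames → 35964.
Remaining 8 whole minutes in the current block: 1800 + 7 × 1798 = 14386 frames.
Within the current minute: 9 × 30 + 29 − 2 = 297 (labels ;00/;01 skipped at this minute). Total = 35964 + 14386 + 297 = 50647.

50647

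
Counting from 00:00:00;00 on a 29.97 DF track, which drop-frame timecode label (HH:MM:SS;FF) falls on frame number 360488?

Ten DF minutes hold 17982 frames, so frame 360488 lies in block 20 (frames 359640–377621) with 848 frames into that block.
The block's first minute is 1800 frames and the rest 1798 each; 848 frames reaches minute 0, so 20 × 18 + 0 × 2 = 360 labels have been skipped so far.
Adding those back, label number 360488 + 360 = 360848 at 30 labels/s is 12028 s + 8 f = 3 h 20 min 28 s frame 8, i.e. 03:20:28;08.

03:20:28;08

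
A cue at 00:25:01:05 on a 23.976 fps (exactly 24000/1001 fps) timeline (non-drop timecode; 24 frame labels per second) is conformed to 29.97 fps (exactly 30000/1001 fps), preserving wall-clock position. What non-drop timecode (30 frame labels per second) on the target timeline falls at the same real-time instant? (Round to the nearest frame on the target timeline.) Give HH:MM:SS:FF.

Source frame index: (0×3600 + 25×60 + 1) × 24 + 5 = 36029.
Real time: 36029 / (24000/1001) = 36065029/24000 s.
Target frame: (36065029/24000) × (30000/1001) = 180145/4 ≈ 45036.250 → 45036.
At 30 labels/s: frame 45036 → 00:25:01:06.

00:25:01:06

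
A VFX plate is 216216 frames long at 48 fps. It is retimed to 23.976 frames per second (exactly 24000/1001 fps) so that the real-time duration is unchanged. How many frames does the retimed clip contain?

108000 frames

Target frames = source frames × (target rate / source rate) = 216216 × (24000/1001)/(48) = 216216 × 500/1001 = 108000.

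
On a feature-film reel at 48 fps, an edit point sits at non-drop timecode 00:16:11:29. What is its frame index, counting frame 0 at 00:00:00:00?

Total seconds to the label: (0 × 3600 + 16 × 60 + 11) = 971.
Frame index = 971 × 48 + 29 = 46637.

frame 46637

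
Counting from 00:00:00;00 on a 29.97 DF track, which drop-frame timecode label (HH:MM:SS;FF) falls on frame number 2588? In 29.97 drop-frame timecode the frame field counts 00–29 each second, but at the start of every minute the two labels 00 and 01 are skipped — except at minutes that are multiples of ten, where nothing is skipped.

00:01:26;10

Each 10-minute DF block holds 10 × 60 × 30 − 9 × 2 = 17982 frames. 2588 ÷ 17982 → 0 full blocks, remainder 2588.
Within the partial block the first minute is 1800 frames and each further minute 1798, so 1 further minute boundary passed. Total skipped labels = 18 × 0 + 2 × 1 = 2.
Non-drop label index = 2588 + 2 = 2590; at 30 labels/s that is 00:01:26:10, i.e. DF 00:01:26;10.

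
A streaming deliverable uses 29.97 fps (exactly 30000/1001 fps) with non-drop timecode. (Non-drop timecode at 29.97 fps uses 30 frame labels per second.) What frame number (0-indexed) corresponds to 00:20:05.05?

frame 36155

Total seconds to the label: (0 × 3600 + 20 × 60 + 5) = 1205.
Frame index = 1205 × 30 + 5 = 36155.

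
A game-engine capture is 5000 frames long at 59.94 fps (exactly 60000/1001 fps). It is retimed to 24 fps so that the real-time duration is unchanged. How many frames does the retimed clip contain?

Target frames = source frames × (target rate / source rate) = 5000 × (24)/(60000/1001) = 5000 × 1001/2500 = 2002.

2002 frames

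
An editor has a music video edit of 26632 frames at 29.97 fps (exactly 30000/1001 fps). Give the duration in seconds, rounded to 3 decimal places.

888.621 seconds

Running time = 26632 × 1001/30000 = 3332329/3750 s ≈ 888.621 s.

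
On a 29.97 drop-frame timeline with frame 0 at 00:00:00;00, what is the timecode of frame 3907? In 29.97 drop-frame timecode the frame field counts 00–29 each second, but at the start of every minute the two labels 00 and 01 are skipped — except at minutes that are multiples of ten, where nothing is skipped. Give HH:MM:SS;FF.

Ten DF minutes hold 17982 frames, so frame 3907 lies in block 0 (frames 0–17981) with 3907 frames into that block.
The block's first minute is 1800 frames and the rest 1798 each; 3907 frames reaches minute 2, so 0 × 18 + 2 × 2 = 4 labels have been skipped so far.
Adding those back, label number 3907 + 4 = 3911 at 30 labels/s is 130 s + 11 f = 0 h 2 min 10 s frame 11, i.e. 00:02:10;11.

00:02:10;11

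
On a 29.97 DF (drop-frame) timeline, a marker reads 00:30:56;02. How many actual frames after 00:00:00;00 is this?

As if non-drop at 30 labels/s: (0 × 3600 + 30 × 60 + 56) × 30 + 2 = 55682.
Minute boundaries passed: 30; those not divisible by 10: 30 − 3 = 27; dropped labels = 2 × 27 = 54.
Actual frame index = 55682 − 54 = 55628.

55628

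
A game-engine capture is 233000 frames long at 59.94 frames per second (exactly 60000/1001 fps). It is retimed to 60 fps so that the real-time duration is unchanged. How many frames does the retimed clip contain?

233233 frames

Target frames = source frames × (target rate / source rate) = 233000 × (60)/(60000/1001) = 233000 × 1001/1000 = 233233.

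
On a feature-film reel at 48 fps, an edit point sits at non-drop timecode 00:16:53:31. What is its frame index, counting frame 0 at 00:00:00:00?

Total seconds to the label: (0 × 3600 + 16 × 60 + 53) = 1013.
Frame index = 1013 × 48 + 31 = 48655.

frame 48655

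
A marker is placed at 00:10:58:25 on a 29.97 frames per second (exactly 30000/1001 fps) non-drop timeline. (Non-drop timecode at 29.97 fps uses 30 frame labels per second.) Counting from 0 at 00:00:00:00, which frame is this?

Total seconds to the label: (0 × 3600 + 10 × 60 + 58) = 658.
Frame index = 658 × 30 + 25 = 19765.

frame 19765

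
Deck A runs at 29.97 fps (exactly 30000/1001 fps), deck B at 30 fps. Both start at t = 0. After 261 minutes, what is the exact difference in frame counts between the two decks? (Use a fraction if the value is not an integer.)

469800/1001 frames

261 min = 15660 s.
A emits 30000/1001 × 15660 = 469800000/1001 frames; B emits 30 × 15660 = 469800.
Difference = 469800/1001 frames (≈ 469.3307); B is ahead of A.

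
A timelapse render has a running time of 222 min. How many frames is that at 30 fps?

222 min = 13320 s.
Frames = 13320 × 30 = 399600.

399600 frames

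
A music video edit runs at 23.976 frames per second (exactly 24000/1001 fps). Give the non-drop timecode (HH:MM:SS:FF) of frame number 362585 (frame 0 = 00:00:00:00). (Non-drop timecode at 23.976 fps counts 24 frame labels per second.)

362585 ÷ 24 = 15107 full seconds, remainder 17 frames.
15107 s = 4 h 11 min 47 s.
Timecode: 04:11:47:17.

04:11:47:17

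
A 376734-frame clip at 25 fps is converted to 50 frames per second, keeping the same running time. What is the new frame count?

753468 frames

Target frames = source frames × (target rate / source rate) = 376734 × (50)/(25) = 376734 × 2 = 753468.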